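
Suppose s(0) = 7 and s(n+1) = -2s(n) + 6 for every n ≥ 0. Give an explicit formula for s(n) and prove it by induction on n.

Claim: s(n) = 5·(-2)^n + 2.

Base case: s(0) = 7, and 5·(-2)^0 + 2 = 5 + 2 = 7.
Assume s(r) = 5·(-2)^r + 2 for some r ≥ 0.
Then s(r+1) = -2s(r) + 6 = -2·(5·(-2)^r + 2) + 6 = -10·(-2)^r − 4 + 6 = 5·(-2)^{r+1} + 2.
Hence s(n) = 5·(-2)^n + 2 for every n ≥ 0, by induction.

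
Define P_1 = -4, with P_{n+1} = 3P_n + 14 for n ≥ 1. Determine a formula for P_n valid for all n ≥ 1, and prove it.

Claim: P_n = 3^n − 7.

Base case: P_1 = -4, and 3^1 − 7 = 3 − 7 = -4.
Assume P_k = 3^k − 7 for some k ≥ 1.
Then P_{k+1} = 3P_k + 14 = 3·(3^k − 7) + 14 = 3^{k+1} − 21 + 14 = 3^{k+1} − 7.
So the formula holds for k+1, and by induction P_n = 3^n − 7 for all n ≥ 1.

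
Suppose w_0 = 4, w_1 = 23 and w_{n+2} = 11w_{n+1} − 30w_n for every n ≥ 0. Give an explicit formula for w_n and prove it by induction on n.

Claim: w_n = 3·6^n + 5^n.

Base cases: w_0 = 4 and 3·6^0 + 5^0 = 4; w_1 = 23 and 3·6^1 + 5^1 = 23.
Assume w_j = 3·6^j + 5^j for all 0 ≤ j ≤ k, where k ≥ 1.
Then w_{k+1} = 11w_k − 30w_{k−1} = 11·(3·6^k + 5^k) − 30·(3·6^{k−1} + 5^{k−1}) = 3·(11·6 − 30)6^{k−1} + (11·5 − 30)5^{k−1} = 108·6^{k−1} + 25·5^{k−1} = 3·6^{k+1} + 5^{k+1}.
Hence w_n = 3·6^n + 5^n for every n ≥ 0, by strong induction.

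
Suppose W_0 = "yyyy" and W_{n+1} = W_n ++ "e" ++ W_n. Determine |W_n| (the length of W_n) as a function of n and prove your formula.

Claim: |W_n| = 5·2^n − 1.

Base case: |W_0| = 4, and 5·2^0 − 1 = 4.
Assume |W_k| = 5·2^k − 1.
Then |W_{k+1}| = |W_k| + 1 + |W_k| = 2|W_k| + 1 = 2(5·2^k − 1) + 1 = 5·2^{k+1} − 2 + 1 = 5·2^{k+1} − 1.
Hence |W_n| = 5·2^n − 1 for every n ≥ 0, by induction.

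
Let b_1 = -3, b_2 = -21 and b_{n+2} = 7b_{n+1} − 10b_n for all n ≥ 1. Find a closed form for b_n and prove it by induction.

Claim: b_n = 2^n − 5^n.

Base cases: b_1 = -3 and 2^1 − 5^1 = -3; b_2 = -21 and 2^2 − 5^2 = -21.
Assume b_j = 2^j − 5^j for all 1 ≤ j ≤ m, where m ≥ 2.
Then b_{m+1} = 7b_m − 10b_{m−1} = 7·(2^m − 5^m) − 10·(2^{m−1} − 5^{m−1}) = (7·2 − 10)2^{m−1} − (7·5 − 10)5^{m−1} = 4·2^{m−1} − 25·5^{m−1} = 2^{m+1} − 5^{m+1}.
So the formula holds for m+1, and by strong induction b_n = 2^n − 5^n for all n ≥ 1.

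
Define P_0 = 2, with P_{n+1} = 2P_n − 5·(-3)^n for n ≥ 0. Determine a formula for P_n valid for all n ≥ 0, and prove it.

Claim: P_n = 2^n + (-3)^n.

Base case: P_0 = 2, and 2^0 + (-3)^0 = 1 + 1 = 2.
Assume P_m = 2^m + (-3)^m for some m ≥ 0.
Then P_{m+1} = 2P_m − 5·(-3)^m = 2·(2^m + (-3)^m) − 5·(-3)^m = 2^{m+1} + 2·(-3)^m − 5·(-3)^m = 2^{m+1} − 3·(-3)^m = 2^{m+1} + (-3)^{m+1}.
By induction, P_n = 2^n + (-3)^n for all n ≥ 0.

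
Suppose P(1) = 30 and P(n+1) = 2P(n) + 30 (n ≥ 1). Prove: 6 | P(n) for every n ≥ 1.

Base case: P(1) = 30 = 6·5, so 6 | P(1).
Assume 6 | P(r), so P(r) = 6t for some integer t.
Then P(r+1) = 2P(r) + 30 = 2·(6t) + 30 = 6(2t + 5), so 6 | P(r+1).
So the property holds for r+1, and by induction 6 | P(n) for all n ≥ 1.

6 | P(n)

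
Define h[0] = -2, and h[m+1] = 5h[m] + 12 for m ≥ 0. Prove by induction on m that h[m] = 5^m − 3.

Base case: h[0] = -2, and 5^0 − 3 = 1 − 3 = -2.
Assume h[r] = 5^r − 3 for some r ≥ 0.
Then h[r+1] = 5h[r] + 12 = 5·(5^r − 3) + 12 = 5^{r+1} − 15 + 12 = 5^{r+1} − 3.
This completes the inductive step, so h[m] = 5^m − 3 for all m ≥ 0.

h[m] = 5^m − 3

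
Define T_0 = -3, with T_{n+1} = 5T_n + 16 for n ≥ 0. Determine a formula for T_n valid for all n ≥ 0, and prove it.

Claim: T_n = 5^n − 4.

Base case: T_0 = -3, and 5^0 − 4 = 1 − 4 = -3.
Assume T_r = 5^r − 4 for some r ≥ 0.
Then T_{r+1} = 5T_r + 16 = 5·(5^r − 4) + 16 = 5^{r+1} − 20 + 16 = 5^{r+1} − 4.
By induction, T_n = 5^n − 4 for all n ≥ 0.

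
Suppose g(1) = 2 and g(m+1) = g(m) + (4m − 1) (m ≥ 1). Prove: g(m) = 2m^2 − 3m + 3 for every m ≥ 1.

Base case: g(1) = 2, and 2·1^2 − 3·1 + 3 = 2.
Assume g(k) = 2k^2 − 3k + 3.
Then g(k+1) = g(k) + (4k − 1) = (2k^2 − 3k + 3) + (4k − 1) = 2k^2 + k + 2,
and 2·(k+1)^2 − 3·(k+1) + 3 = 2k^2 + k + 2.
This completes the inductive step, so g(m) = 2m^2 − 3m + 3 for all m ≥ 1.

g(m) = 2m^2 − 3m + 3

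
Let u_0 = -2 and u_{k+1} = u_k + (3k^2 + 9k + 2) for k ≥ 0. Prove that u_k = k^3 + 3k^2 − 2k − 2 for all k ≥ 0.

Base case: u_0 = -2, and 0^3 + 3·0^2 − 2·0 − 2 = -2.
Assume u_j = j^3 + 3j^2 − 2j − 2.
Then u_{j+1} = u_j + (3j^2 + 9j + 2) = (j^3 + 3j^2 − 2j − 2) + (3j^2 + 9j + 2) = j^3 + 6j^2 + 7j,
and (j+1)^3 + 3·(j+1)^2 − 2·(j+1) − 2 = j^3 + 6j^2 + 7j.
Hence u_k = k^3 + 3k^2 − 2k − 2 for every k ≥ 0, by induction.

u_k = k^3 + 3k^2 − 2k − 2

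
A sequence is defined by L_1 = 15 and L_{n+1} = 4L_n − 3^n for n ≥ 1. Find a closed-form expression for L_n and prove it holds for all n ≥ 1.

Claim: L_n = 3·4^n + 3^n.

Base case: L_1 = 15, and 3·4^1 + 3^1 = 12 + 3 = 15.
Assume L_m = 3·4^m + 3^m for some m ≥ 1.
Then L_{m+1} = 4L_m − 3^m = 4·(3·4^m + 3^m) − 3^m = 3·4^{m+1} + 4·3^m − 3^m = 3·4^{m+1} + 3·3^m = 3·4^{m+1} + 3^{m+1}.
Hence L_n = 3·4^n + 3^n for every n ≥ 1, by induction.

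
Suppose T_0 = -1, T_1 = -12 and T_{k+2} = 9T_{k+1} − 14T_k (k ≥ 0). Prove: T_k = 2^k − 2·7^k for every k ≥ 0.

Base cases: T_0 = -1 and 2^0 − 2·7^0 = -1; T_1 = -12 and 2^1 − 2·7^1 = -12.
Assume T_j = 2^j − 2·7^j for all 0 ≤ j ≤ m, where m ≥ 1.
Then T_{m+1} = 9T_m − 14T_{m−1} = 9·(2^m − 2·7^m) − 14·(2^{m−1} − 2·7^{m−1}) = (9·2 − 14)2^{m−1} − 2·(9·7 − 14)7^{m−1} = 4·2^{m−1} − 98·7^{m−1} = 2^{m+1} − 2·7^{m+1}.
By strong induction, T_k = 2^k − 2·7^k for all k ≥ 0.

T_k = 2^k − 2·7^k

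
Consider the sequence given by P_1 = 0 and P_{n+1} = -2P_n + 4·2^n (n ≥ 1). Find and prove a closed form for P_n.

Claim: P_n = (-2)^n + 2^n.

Base case: P_1 = 0, and (-2)^1 + 2^1 = -2 + 2 = 0.
Assume P_k = (-2)^k + 2^k for some k ≥ 1.
Then P_{k+1} = -2P_k + 4·2^k = -2·((-2)^k + 2^k) + 4·2^k = (-2)^{k+1} − 2·2^k + 4·2^k = (-2)^{k+1} + 2·2^k = (-2)^{k+1} + 2^{k+1}.
Hence P_n = (-2)^n + 2^n for every n ≥ 1, by induction.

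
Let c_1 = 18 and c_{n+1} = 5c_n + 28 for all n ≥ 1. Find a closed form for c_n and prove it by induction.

Claim: c_n = 5^{n+1} − 7.

Base case: c_1 = 18, and 5^{1+1} − 7 = 25 − 7 = 18.
Assume c_j = 5^{j+1} − 7 for some j ≥ 1.
Then c_{j+1} = 5c_j + 28 = 5·(5^{j+1} − 7) + 28 = 5^{j+2} − 35 + 28 = 5^{j+2} − 7.
By induction, c_n = 5^{n+1} − 7 for all n ≥ 1.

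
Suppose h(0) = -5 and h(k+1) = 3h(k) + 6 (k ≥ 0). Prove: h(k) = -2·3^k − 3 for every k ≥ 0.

Base case: h(0) = -5, and -2·3^0 − 3 = -2 − 3 = -5.
Assume h(j) = -2·3^j − 3 for some j ≥ 0.
Then h(j+1) = 3h(j) + 6 = 3·(-2·3^j − 3) + 6 = -6·3^j − 9 + 6 = -2·3^{j+1} − 3.
So the formula holds for j+1, and by induction h(k) = -2·3^k − 3 for all k ≥ 0.

h(k) = -2·3^k − 3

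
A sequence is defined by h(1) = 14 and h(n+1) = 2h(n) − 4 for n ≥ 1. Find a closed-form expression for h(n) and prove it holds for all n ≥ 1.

Claim: h(n) = 5·2^n + 4.

Base case: h(1) = 14, and 5·2^1 + 4 = 10 + 4 = 14.
Assume h(m) = 5·2^m + 4 for some m ≥ 1.
Then h(m+1) = 2h(m) − 4 = 2·(5·2^m + 4) − 4 = 10·2^m + 8 − 4 = 5·2^{m+1} + 4.
By induction, h(n) = 5·2^n + 4 for all n ≥ 1.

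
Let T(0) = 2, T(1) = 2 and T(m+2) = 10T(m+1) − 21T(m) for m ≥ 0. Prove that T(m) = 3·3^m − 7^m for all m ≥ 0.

Base cases: T(0) = 2 and 3·3^0 − 7^0 = 2; T(1) = 2 and 3·3^1 − 7^1 = 2.
Assume T(j) = 3·3^j − 7^j for all 0 ≤ j ≤ k, where k ≥ 1.
Then T(k+1) = 10T(k) − 21T(k−1) = 10·(3·3^k − 7^k) − 21·(3·3^{k−1} − 7^{k−1}) = 3·(10·3 − 21)3^{k−1} − (10·7 − 21)7^{k−1} = 27·3^{k−1} − 49·7^{k−1} = 3·3^{k+1} − 7^{k+1}.
Hence T(m) = 3·3^m − 7^m for every m ≥ 0, by strong induction.

T(m) = 3·3^m − 7^m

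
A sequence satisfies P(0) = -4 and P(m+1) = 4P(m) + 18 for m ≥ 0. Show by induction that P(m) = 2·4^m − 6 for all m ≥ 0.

Base case: P(0) = -4, and 2·4^0 − 6 = 2 − 6 = -4.
Assume P(j) = 2·4^j − 6 for some j ≥ 0.
Then P(j+1) = 4P(j) + 18 = 4·(2·4^j − 6) + 18 = 8·4^j − 24 + 18 = 2·4^{j+1} − 6.
Hence P(m) = 2·4^m − 6 for every m ≥ 0, by induction.

P(m) = 2·4^m − 6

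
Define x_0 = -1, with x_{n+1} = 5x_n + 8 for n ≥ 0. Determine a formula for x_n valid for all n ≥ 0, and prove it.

Claim: x_n = 5^n − 2.

Base case: x_0 = -1, and 5^0 − 2 = 1 − 2 = -1.
Assume x_m = 5^m − 2 for some m ≥ 0.
Then x_{m+1} = 5x_m + 8 = 5·(5^m − 2) + 8 = 5^{m+1} − 10 + 8 = 5^{m+1} − 2.
Hence x_n = 5^n − 2 for every n ≥ 0, by induction.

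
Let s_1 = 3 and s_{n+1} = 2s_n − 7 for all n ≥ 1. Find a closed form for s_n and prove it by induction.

Claim: s_n = -2^{n+1} + 7.

Base case: s_1 = 3, and -2^{1+1} + 7 = -4 + 7 = 3.
Assume s_r = -2^{r+1} + 7 for some r ≥ 1.
Then s_{r+1} = 2s_r − 7 = 2·(-2^{r+1} + 7) − 7 = -2^{r+2} + 14 − 7 = -2^{r+2} + 7.
By induction, s_n = -2^{n+1} + 7 for all n ≥ 1.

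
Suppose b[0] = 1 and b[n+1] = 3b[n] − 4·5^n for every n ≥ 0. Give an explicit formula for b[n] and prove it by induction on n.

Claim: b[n] = 3·3^n − 2·5^n.

Base case: b[0] = 1, and 3·3^0 − 2·5^0 = 3 − 2 = 1.
Assume b[j] = 3·3^j − 2·5^j for some j ≥ 0.
Then b[j+1] = 3b[j] − 4·5^j = 3·(3·3^j − 2·5^j) − 4·5^j = 3·3^{j+1} − 6·5^j − 4·5^j = 3·3^{j+1} − 10·5^j = 3·3^{j+1} − 2·5^{j+1}.
This completes the inductive step, so b[n] = 3·3^n − 2·5^n for all n ≥ 0.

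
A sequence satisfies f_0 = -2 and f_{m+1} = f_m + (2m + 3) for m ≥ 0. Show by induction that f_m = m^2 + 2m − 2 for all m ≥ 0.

Base case: f_0 = -2, and 0^2 + 2·0 − 2 = -2.
Assume f_j = j^2 + 2j − 2.
Then f_{j+1} = f_j + (2j + 3) = (j^2 + 2j − 2) + (2j + 3) = j^2 + 4j + 1,
and (j+1)^2 + 2·(j+1) − 2 = j^2 + 4j + 1.
This completes the inductive step, so f_m = m^2 + 2m − 2 for all m ≥ 0.

f_m = m^2 + 2m − 2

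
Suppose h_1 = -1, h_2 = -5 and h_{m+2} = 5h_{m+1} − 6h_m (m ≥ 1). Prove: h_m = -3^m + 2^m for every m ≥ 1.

Base cases: h_1 = -1 and -3^1 + 2^1 = -1; h_2 = -5 and -3^2 + 2^2 = -5.
Assume h_j = -3^j + 2^j for all 1 ≤ j ≤ r, where r ≥ 2.
Then h_{r+1} = 5h_r − 6h_{r−1} = 5·(-3^r + 2^r) − 6·(-3^{r−1} + 2^{r−1}) = -(5·3 − 6)3^{r−1} + (5·2 − 6)2^{r−1} = -9·3^{r−1} + 4·2^{r−1} = -3^{r+1} + 2^{r+1}.
So the formula holds for r+1, and by strong induction h_m = -3^m + 2^m for all m ≥ 1.

h_m = -3^m + 2^m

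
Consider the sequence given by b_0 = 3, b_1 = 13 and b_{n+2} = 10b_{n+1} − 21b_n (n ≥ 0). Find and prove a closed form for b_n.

Claim: b_n = 7^n + 2·3^n.

Base cases: b_0 = 3 and 7^0 + 2·3^0 = 3; b_1 = 13 and 7^1 + 2·3^1 = 13.
Assume b_j = 7^j + 2·3^j for all 0 ≤ j ≤ k, where k ≥ 1.
Then b_{k+1} = 10b_k − 21b_{k−1} = 10·(7^k + 2·3^k) − 21·(7^{k−1} + 2·3^{k−1}) = (10·7 − 21)7^{k−1} + 2·(10·3 − 21)3^{k−1} = 49·7^{k−1} + 18·3^{k−1} = 7^{k+1} + 2·3^{k+1}.
So the formula holds for k+1, and by strong induction b_n = 7^n + 2·3^n for all n ≥ 0.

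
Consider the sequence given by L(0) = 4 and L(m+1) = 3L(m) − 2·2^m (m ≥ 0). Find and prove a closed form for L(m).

Claim: L(m) = 2·3^m + 2·2^m.

Base case: L(0) = 4, and 2·3^0 + 2·2^0 = 2 + 2 = 4.
Assume L(k) = 2·3^k + 2·2^k for some k ≥ 0.
Then L(k+1) = 3L(k) − 2·2^k = 3·(2·3^k + 2·2^k) − 2·2^k = 2·3^{k+1} + 6·2^k − 2·2^k = 2·3^{k+1} + 4·2^k = 2·3^{k+1} + 2·2^{k+1}.
This completes the inductive step, so L(m) = 2·3^m + 2·2^m for all m ≥ 0.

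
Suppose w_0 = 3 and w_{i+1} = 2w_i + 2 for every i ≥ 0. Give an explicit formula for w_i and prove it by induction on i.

Claim: w_i = 5·2^i − 2.

Base case: w_0 = 3, and 5·2^0 − 2 = 5 − 2 = 3.
Assume w_r = 5·2^r − 2 for some r ≥ 0.
Then w_{r+1} = 2w_r + 2 = 2·(5·2^r − 2) + 2 = 10·2^r − 4 + 2 = 5·2^{r+1} − 2.
Hence w_i = 5·2^i − 2 for every i ≥ 0, by induction.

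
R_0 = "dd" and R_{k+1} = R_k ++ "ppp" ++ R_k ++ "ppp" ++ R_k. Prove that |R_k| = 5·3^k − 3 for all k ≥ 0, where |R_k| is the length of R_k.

Base case: |R_0| = 2, and 5·3^0 − 3 = 2.
Assume |R_r| = 5·3^r − 3.
Then |R_{r+1}| = 3|R_r| + 6 = 3(5·3^r − 3) + 6 = 5·3^{r+1} − 9 + 6 = 5·3^{r+1} − 3.
Hence |R_k| = 5·3^k − 3 for every k ≥ 0, by induction.

|R_k| = 5·3^k − 3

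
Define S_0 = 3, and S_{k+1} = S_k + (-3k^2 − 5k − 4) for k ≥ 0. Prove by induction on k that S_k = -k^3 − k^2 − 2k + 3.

Base case: S_0 = 3, and -0^3 − 0^2 − 2·0 + 3 = 3.
Assume S_j = -j^3 − j^2 − 2j + 3.
Then S_{j+1} = S_j + (-3j^2 − 5j − 4) = (-j^3 − j^2 − 2j + 3) + (-3j^2 − 5j − 4) = -j^3 − 4j^2 − 7j − 1,
and -(j+1)^3 − (j+1)^2 − 2·(j+1) + 3 = -j^3 − 4j^2 − 7j − 1.
Hence S_k = -k^3 − k^2 − 2k + 3 for every k ≥ 0, by induction.

S_k = -k^3 − k^2 − 2k + 3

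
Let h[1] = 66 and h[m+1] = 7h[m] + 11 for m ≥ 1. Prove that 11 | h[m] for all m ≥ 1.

Base case: h[1] = 66 = 11·6, so 11 | h[1].
Assume 11 | h[k], so h[k] = 11t for some integer t.
Then h[k+1] = 7h[k] + 11 = 7·(11t) + 11 = 11(7t + 1), so 11 | h[k+1].
This completes the inductive step, so 11 | h[m] for all m ≥ 1.

11 | h[m]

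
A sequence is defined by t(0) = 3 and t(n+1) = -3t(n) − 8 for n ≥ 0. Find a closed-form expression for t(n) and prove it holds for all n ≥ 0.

Claim: t(n) = 5·(-3)^n − 2.

Base case: t(0) = 3, and 5·(-3)^0 − 2 = 5 − 2 = 3.
Assume t(m) = 5·(-3)^m − 2 for some m ≥ 0.
Then t(m+1) = -3t(m) − 8 = -3·(5·(-3)^m − 2) − 8 = -15·(-3)^m + 6 − 8 = 5·(-3)^{m+1} − 2.
Hence t(n) = 5·(-3)^n − 2 for every n ≥ 0, by induction.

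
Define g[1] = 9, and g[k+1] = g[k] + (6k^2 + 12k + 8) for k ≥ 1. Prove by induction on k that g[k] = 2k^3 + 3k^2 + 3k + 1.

Base case: g[1] = 9, and 2·1^3 + 3·1^2 + 3·1 + 1 = 9.
Assume g[m] = 2m^3 + 3m^2 + 3m + 1.
Then g[m+1] = g[m] + (6m^2 + 12m + 8) = (2m^3 + 3m^2 + 3m + 1) + (6m^2 + 12m + 8) = 2m^3 + 9m^2 + 15m + 9,
and 2·(m+1)^3 + 3·(m+1)^2 + 3·(m+1) + 1 = 2m^3 + 9m^2 + 15m + 9.
Hence g[k] = 2k^3 + 3k^2 + 3k + 1 for every k ≥ 1, by induction.

g[k] = 2k^3 + 3k^2 + 3k + 1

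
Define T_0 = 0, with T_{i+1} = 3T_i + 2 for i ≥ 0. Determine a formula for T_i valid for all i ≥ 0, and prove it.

Claim: T_i = 3^i − 1.

Base case: T_0 = 0, and 3^0 − 1 = 1 − 1 = 0.
Assume T_r = 3^r − 1 for some r ≥ 0.
Then T_{r+1} = 3T_r + 2 = 3·(3^r − 1) + 2 = 3^{r+1} − 3 + 2 = 3^{r+1} − 1.
Hence T_i = 3^i − 1 for every i ≥ 0, by induction.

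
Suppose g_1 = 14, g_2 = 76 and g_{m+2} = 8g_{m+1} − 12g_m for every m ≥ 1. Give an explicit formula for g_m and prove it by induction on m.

Claim: g_m = 2·6^m + 2^m.

Base cases: g_1 = 14 and 2·6^1 + 2^1 = 14; g_2 = 76 and 2·6^2 + 2^2 = 76.
Assume g_i = 2·6^i + 2^i for all 1 ≤ i ≤ j, where j ≥ 2.
Then g_{j+1} = 8g_j − 12g_{j−1} = 8·(2·6^j + 2^j) − 12·(2·6^{j−1} + 2^{j−1}) = 2·(8·6 − 12)6^{j−1} + (8·2 − 12)2^{j−1} = 72·6^{j−1} + 4·2^{j−1} = 2·6^{j+1} + 2^{j+1}.
Hence g_m = 2·6^m + 2^m for every m ≥ 1, by strong induction.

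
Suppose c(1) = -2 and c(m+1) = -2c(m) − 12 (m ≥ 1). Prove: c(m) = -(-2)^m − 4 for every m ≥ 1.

Base case: c(1) = -2, and -(-2)^1 − 4 = 2 − 4 = -2.
Assume c(k) = -(-2)^k − 4 for some k ≥ 1.
Then c(k+1) = -2c(k) − 12 = -2·(-(-2)^k − 4) − 12 = 2·(-2)^k + 8 − 12 = -(-2)^{k+1} − 4.
By induction, c(m) = -(-2)^m − 4 for all m ≥ 1.

c(m) = -(-2)^m − 4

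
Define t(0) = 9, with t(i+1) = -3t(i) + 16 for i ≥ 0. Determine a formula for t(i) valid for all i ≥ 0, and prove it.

Claim: t(i) = 5·(-3)^i + 4.

Base case: t(0) = 9, and 5·(-3)^0 + 4 = 5 + 4 = 9.
Assume t(r) = 5·(-3)^r + 4 for some r ≥ 0.
Then t(r+1) = -3t(r) + 16 = -3·(5·(-3)^r + 4) + 16 = -15·(-3)^r − 12 + 16 = 5·(-3)^{r+1} + 4.
By induction, t(i) = 5·(-3)^i + 4 for all i ≥ 0.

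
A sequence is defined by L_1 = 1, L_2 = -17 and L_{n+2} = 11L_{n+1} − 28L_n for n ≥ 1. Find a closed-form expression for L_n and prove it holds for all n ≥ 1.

Claim: L_n = 2·4^n − 7^n.

Base cases: L_1 = 1 and 2·4^1 − 7^1 = 1; L_2 = -17 and 2·4^2 − 7^2 = -17.
Assume L_j = 2·4^j − 7^j for all 1 ≤ j ≤ r, where r ≥ 2.
Then L_{r+1} = 11L_r − 28L_{r−1} = 11·(2·4^r − 7^r) − 28·(2·4^{r−1} − 7^{r−1}) = 2·(11·4 − 28)4^{r−1} − (11·7 − 28)7^{r−1} = 32·4^{r−1} − 49·7^{r−1} = 2·4^{r+1} − 7^{r+1}.
Hence L_n = 2·4^n − 7^n for every n ≥ 1, by strong induction.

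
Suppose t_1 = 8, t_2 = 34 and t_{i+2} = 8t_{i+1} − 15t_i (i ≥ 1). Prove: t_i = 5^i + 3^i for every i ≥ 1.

Base cases: t_1 = 8 and 5^1 + 3^1 = 8; t_2 = 34 and 5^2 + 3^2 = 34.
Assume t_p = 5^p + 3^p for all 1 ≤ p ≤ j, where j ≥ 2.
Then t_{j+1} = 8t_j − 15t_{j−1} = 8·(5^j + 3^j) − 15·(5^{j−1} + 3^{j−1}) = (8·5 − 15)5^{j−1} + (8·3 − 15)3^{j−1} = 25·5^{j−1} + 9·3^{j−1} = 5^{j+1} + 3^{j+1}.
So the formula holds for j+1, and by strong induction t_i = 5^i + 3^i for all i ≥ 1.

t_i = 5^i + 3^i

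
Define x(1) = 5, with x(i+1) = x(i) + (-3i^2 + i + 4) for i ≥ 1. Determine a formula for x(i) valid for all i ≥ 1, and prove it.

Claim: x(i) = -i^3 + 2i^2 + 3i + 1.

Base case: x(1) = 5, and -1^3 + 2·1^2 + 3·1 + 1 = 5.
Assume x(r) = -r^3 + 2r^2 + 3r + 1.
Then x(r+1) = x(r) + (-3r^2 + r + 4) = (-r^3 + 2r^2 + 3r + 1) + (-3r^2 + r + 4) = -r^3 − r^2 + 4r + 5,
and -(r+1)^3 + 2·(r+1)^2 + 3·(r+1) + 1 = -r^3 − r^2 + 4r + 5.
By induction, x(i) = -i^3 + 2i^2 + 3i + 1 for all i ≥ 1.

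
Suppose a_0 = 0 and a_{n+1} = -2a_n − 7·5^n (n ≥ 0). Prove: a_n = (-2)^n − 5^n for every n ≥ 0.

Base case: a_0 = 0, and (-2)^0 − 5^0 = 1 − 1 = 0.
Assume a_j = (-2)^j − 5^j for some j ≥ 0.
Then a_{j+1} = -2a_j − 7·5^j = -2·((-2)^j − 5^j) − 7·5^j = (-2)^{j+1} + 2·5^j − 7·5^j = (-2)^{j+1} − 5·5^j = (-2)^{j+1} − 5^{j+1}.
This completes the inductive step, so a_n = (-2)^n − 5^n for all n ≥ 0.

a_n = (-2)^n − 5^n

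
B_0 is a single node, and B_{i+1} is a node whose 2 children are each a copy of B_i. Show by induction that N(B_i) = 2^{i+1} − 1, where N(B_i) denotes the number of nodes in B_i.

Base case: N(B_0) = 1, and 2^{0+1} − 1 = 1.
Assume N(B_r) = 2^{r+1} − 1.
Then N(B_{r+1}) = 1 + 2N(B_r) = 1 + 2(2^{r+1} − 1) = 2^{r+2} − 2 + 1 = 2^{r+2} − 1.
So the formula holds for r+1, and by induction N(B_i) = 2^{i+1} − 1 for all i ≥ 0.

N(B_i) = 2^{i+1} − 1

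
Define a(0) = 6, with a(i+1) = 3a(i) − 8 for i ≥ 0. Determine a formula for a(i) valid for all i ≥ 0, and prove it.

Claim: a(i) = 2·3^i + 4.

Base case: a(0) = 6, and 2·3^0 + 4 = 2 + 4 = 6.
Assume a(m) = 2·3^m + 4 for some m ≥ 0.
Then a(m+1) = 3a(m) − 8 = 3·(2·3^m + 4) − 8 = 6·3^m + 12 − 8 = 2·3^{m+1} + 4.
By induction, a(i) = 2·3^i + 4 for all i ≥ 0.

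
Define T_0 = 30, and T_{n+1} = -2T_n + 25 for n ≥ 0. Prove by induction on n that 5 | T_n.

Base case: T_0 = 30 = 5·6, so 5 | T_0.
Assume 5 | T_j, so T_j = 5t for some integer t.
Then T_{j+1} = -2T_j + 25 = -2·(5t) + 25 = 5(-2t + 5), so 5 | T_{j+1}.
By induction, 5 | T_n for all n ≥ 0.

5 | T_n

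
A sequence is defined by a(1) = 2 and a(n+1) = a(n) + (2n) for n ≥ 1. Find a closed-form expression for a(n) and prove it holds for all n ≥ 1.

Claim: a(n) = n^2 − n + 2.

Base case: a(1) = 2, and 1^2 − 1 + 2 = 2.
Assume a(j) = j^2 − j + 2.
Then a(j+1) = a(j) + (2j) = (j^2 − j + 2) + (2j) = j^2 + j + 2,
and (j+1)^2 − (j+1) + 2 = j^2 + j + 2.
Hence a(n) = n^2 − n + 2 for every n ≥ 1, by induction.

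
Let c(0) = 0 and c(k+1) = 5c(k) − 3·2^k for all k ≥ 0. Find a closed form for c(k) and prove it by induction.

Claim: c(k) = -5^k + 2^k.

Base case: c(0) = 0, and -5^0 + 2^0 = -1 + 1 = 0.
Assume c(m) = -5^m + 2^m for some m ≥ 0.
Then c(m+1) = 5c(m) − 3·2^m = 5·(-5^m + 2^m) − 3·2^m = -5^{m+1} + 5·2^m − 3·2^m = -5^{m+1} + 2·2^m = -5^{m+1} + 2^{m+1}.
Hence c(k) = -5^k + 2^k for every k ≥ 0, by induction.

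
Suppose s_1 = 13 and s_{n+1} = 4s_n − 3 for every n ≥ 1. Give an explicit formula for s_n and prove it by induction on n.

Claim: s_n = 3·4^n + 1.

Base case: s_1 = 13, and 3·4^1 + 1 = 12 + 1 = 13.
Assume s_m = 3·4^m + 1 for some m ≥ 1.
Then s_{m+1} = 4s_m − 3 = 4·(3·4^m + 1) − 3 = 12·4^m + 4 − 3 = 3·4^{m+1} + 1.
This completes the inductive step, so s_n = 3·4^n + 1 for all n ≥ 1.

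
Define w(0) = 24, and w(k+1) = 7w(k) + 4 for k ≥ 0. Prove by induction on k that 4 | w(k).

Base case: w(0) = 24 = 4·6, so 4 | w(0).
Assume 4 | w(j), so w(j) = 4t for some integer t.
Then w(j+1) = 7w(j) + 4 = 7·(4t) + 4 = 4(7t + 1), so 4 | w(j+1).
This completes the inductive step, so 4 | w(k) for all k ≥ 0.

4 | w(k)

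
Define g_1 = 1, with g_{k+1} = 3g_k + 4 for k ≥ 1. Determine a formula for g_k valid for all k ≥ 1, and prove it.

Claim: g_k = 3^k − 2.

Base case: g_1 = 1, and 3^1 − 2 = 3 − 2 = 1.
Assume g_m = 3^m − 2 for some m ≥ 1.
Then g_{m+1} = 3g_m + 4 = 3·(3^m − 2) + 4 = 3^{m+1} − 6 + 4 = 3^{m+1} − 2.
Hence g_k = 3^k − 2 for every k ≥ 1, by induction.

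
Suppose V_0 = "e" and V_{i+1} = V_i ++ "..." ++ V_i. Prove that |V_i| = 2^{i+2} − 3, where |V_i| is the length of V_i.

Base case: |V_0| = 1, and 2^{0+2} − 3 = 1.
Assume |V_r| = 2^{r+2} − 3.
Then |V_{r+1}| = |V_r| + 3 + |V_r| = 2|V_r| + 3 = 2(2^{r+2} − 3) + 3 = 2^{r+3} − 6 + 3 = 2^{r+3} − 3.
By induction, |V_i| = 2^{i+2} − 3 for all i ≥ 0.

|V_i| = 2^{i+2} − 3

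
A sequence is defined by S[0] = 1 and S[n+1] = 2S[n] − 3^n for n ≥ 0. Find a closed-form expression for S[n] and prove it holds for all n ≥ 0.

Claim: S[n] = 2·2^n − 3^n.

Base case: S[0] = 1, and 2·2^0 − 3^0 = 2 − 1 = 1.
Assume S[j] = 2·2^j − 3^j for some j ≥ 0.
Then S[j+1] = 2S[j] − 3^j = 2·(2·2^j − 3^j) − 3^j = 2·2^{j+1} − 2·3^j − 3^j = 2·2^{j+1} − 3·3^j = 2·2^{j+1} − 3^{j+1}.
This completes the inductive step, so S[n] = 2·2^n − 3^n for all n ≥ 0.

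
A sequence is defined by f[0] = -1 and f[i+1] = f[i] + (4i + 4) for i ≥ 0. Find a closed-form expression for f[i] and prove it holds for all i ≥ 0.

Claim: f[i] = 2i^2 + 2i − 1.

Base case: f[0] = -1, and 2·0^2 + 2·0 − 1 = -1.
Assume f[k] = 2k^2 + 2k − 1.
Then f[k+1] = f[k] + (4k + 4) = (2k^2 + 2k − 1) + (4k + 4) = 2k^2 + 6k + 3,
and 2·(k+1)^2 + 2·(k+1) − 1 = 2k^2 + 6k + 3.
Hence f[i] = 2i^2 + 2i − 1 for every i ≥ 0, by induction.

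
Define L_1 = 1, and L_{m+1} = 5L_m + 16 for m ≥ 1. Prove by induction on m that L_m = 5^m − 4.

Base case: L_1 = 1, and 5^1 − 4 = 5 − 4 = 1.
Assume L_r = 5^r − 4 for some r ≥ 1.
Then L_{r+1} = 5L_r + 16 = 5·(5^r − 4) + 16 = 5^{r+1} − 20 + 16 = 5^{r+1} − 4.
This completes the inductive step, so L_m = 5^m − 4 for all m ≥ 1.

L_m = 5^m − 4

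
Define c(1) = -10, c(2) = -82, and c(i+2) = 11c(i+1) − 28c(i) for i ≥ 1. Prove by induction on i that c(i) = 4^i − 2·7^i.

Base cases: c(1) = -10 and 4^1 − 2·7^1 = -10; c(2) = -82 and 4^2 − 2·7^2 = -82.
Assume c(j) = 4^j − 2·7^j for all 1 ≤ j ≤ m, where m ≥ 2.
Then c(m+1) = 11c(m) − 28c(m−1) = 11·(4^m − 2·7^m) − 28·(4^{m−1} − 2·7^{m−1}) = (11·4 − 28)4^{m−1} − 2·(11·7 − 28)7^{m−1} = 16·4^{m−1} − 98·7^{m−1} = 4^{m+1} − 2·7^{m+1}.
Hence c(i) = 4^i − 2·7^i for every i ≥ 1, by strong induction.

c(i) = 4^i − 2·7^i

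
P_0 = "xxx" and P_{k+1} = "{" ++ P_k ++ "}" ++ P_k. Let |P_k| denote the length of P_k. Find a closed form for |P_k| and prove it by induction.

Claim: |P_k| = 5·2^k − 2.

Base case: |P_0| = 3, and 5·2^0 − 2 = 3.
Assume |P_m| = 5·2^m − 2.
Then |P_{m+1}| = 1 + |P_m| + 1 + |P_m| = 2|P_m| + 2 = 2(5·2^m − 2) + 2 = 5·2^{m+1} − 4 + 2 = 5·2^{m+1} − 2.
Hence |P_k| = 5·2^k − 2 for every k ≥ 0, by induction.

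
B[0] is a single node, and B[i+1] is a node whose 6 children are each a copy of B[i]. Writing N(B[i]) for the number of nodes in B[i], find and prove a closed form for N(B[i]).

Claim: N(B[i]) = (6^{i+1} − 1)/5.

Base case: N(B[0]) = 1, and (6^{0+1} − 1)/5 = 1.
Assume N(B[k]) = (6^{k+1} − 1)/5.
Then N(B[k+1]) = 1 + 6N(B[k]) = 1 + 6·(6^{k+1} − 1)/5 = 1 + (6^{k+2} − 6)/5 = (5 + 6^{k+2} − 6)/5 = (6^{k+2} − 1)/5.
So the formula holds for k+1, and by induction N(B[i]) = (6^{i+1} − 1)/5 for all i ≥ 0.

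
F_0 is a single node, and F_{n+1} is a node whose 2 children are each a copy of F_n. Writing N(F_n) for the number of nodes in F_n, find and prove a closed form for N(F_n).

Claim: N(F_n) = 2^{n+1} − 1.

Base case: N(F_0) = 1, and 2^{0+1} − 1 = 1.
Assume N(F_m) = 2^{m+1} − 1.
Then N(F_{m+1}) = 1 + 2N(F_m) = 1 + 2(2^{m+1} − 1) = 2^{m+2} − 2 + 1 = 2^{m+2} − 1.
By induction, N(F_n) = 2^{n+1} − 1 for all n ≥ 0.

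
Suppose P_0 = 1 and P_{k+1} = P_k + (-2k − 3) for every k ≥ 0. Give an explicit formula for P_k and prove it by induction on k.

Claim: P_k = -k^2 − 2k + 1.

Base case: P_0 = 1, and -0^2 − 2·0 + 1 = 1.
Assume P_j = -j^2 − 2j + 1.
Then P_{j+1} = P_j + (-2j − 3) = (-j^2 − 2j + 1) + (-2j − 3) = -j^2 − 4j − 2,
and -(j+1)^2 − 2·(j+1) + 1 = -j^2 − 4j − 2.
This completes the inductive step, so P_k = -k^2 − 2k + 1 for all k ≥ 0.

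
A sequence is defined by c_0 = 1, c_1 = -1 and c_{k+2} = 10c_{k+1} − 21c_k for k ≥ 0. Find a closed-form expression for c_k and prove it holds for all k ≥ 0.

Claim: c_k = -7^k + 2·3^k.

Base cases: c_0 = 1 and -7^0 + 2·3^0 = 1; c_1 = -1 and -7^1 + 2·3^1 = -1.
Assume c_i = -7^i + 2·3^i for all 0 ≤ i ≤ j, where j ≥ 1.
Then c_{j+1} = 10c_j − 21c_{j−1} = 10·(-7^j + 2·3^j) − 21·(-7^{j−1} + 2·3^{j−1}) = -(10·7 − 21)7^{j−1} + 2·(10·3 − 21)3^{j−1} = -49·7^{j−1} + 18·3^{j−1} = -7^{j+1} + 2·3^{j+1}.
So the formula holds for j+1, and by strong induction c_k = -7^k + 2·3^k for all k ≥ 0.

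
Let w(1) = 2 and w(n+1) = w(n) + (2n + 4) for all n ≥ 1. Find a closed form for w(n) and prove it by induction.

Claim: w(n) = n^2 + 3n − 2.

Base case: w(1) = 2, and 1^2 + 3·1 − 2 = 2.
Assume w(k) = k^2 + 3k − 2.
Then w(k+1) = w(k) + (2k + 4) = (k^2 + 3k − 2) + (2k + 4) = k^2 + 5k + 2,
and (k+1)^2 + 3·(k+1) − 2 = k^2 + 5k + 2.
Hence w(n) = n^2 + 3n − 2 for every n ≥ 1, by induction.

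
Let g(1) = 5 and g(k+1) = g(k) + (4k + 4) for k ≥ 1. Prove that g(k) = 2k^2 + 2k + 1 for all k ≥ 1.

Base case: g(1) = 5, and 2·1^2 + 2·1 + 1 = 5.
Assume g(m) = 2m^2 + 2m + 1.
Then g(m+1) = g(m) + (4m + 4) = (2m^2 + 2m + 1) + (4m + 4) = 2m^2 + 6m + 5,
and 2·(m+1)^2 + 2·(m+1) + 1 = 2m^2 + 6m + 5.
This completes the inductive step, so g(k) = 2k^2 + 2k + 1 for all k ≥ 1.

g(k) = 2k^2 + 2k + 1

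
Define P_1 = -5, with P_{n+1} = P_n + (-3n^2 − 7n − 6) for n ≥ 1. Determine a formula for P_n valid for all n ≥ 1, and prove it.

Claim: P_n = -n^3 − 2n^2 − 3n + 1.

Base case: P_1 = -5, and -1^3 − 2·1^2 − 3·1 + 1 = -5.
Assume P_j = -j^3 − 2j^2 − 3j + 1.
Then P_{j+1} = P_j + (-3j^2 − 7j − 6) = (-j^3 − 2j^2 − 3j + 1) + (-3j^2 − 7j − 6) = -j^3 − 5j^2 − 10j − 5,
and -(j+1)^3 − 2·(j+1)^2 − 3·(j+1) + 1 = -j^3 − 5j^2 − 10j − 5.
By induction, P_n = -n^3 − 2n^2 − 3n + 1 for all n ≥ 1.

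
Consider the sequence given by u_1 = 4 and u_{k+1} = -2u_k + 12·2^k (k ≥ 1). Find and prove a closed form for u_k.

Claim: u_k = (-2)^k + 3·2^k.

Base case: u_1 = 4, and (-2)^1 + 3·2^1 = -2 + 6 = 4.
Assume u_j = (-2)^j + 3·2^j for some j ≥ 1.
Then u_{j+1} = -2u_j + 12·2^j = -2·((-2)^j + 3·2^j) + 12·2^j = (-2)^{j+1} − 6·2^j + 12·2^j = (-2)^{j+1} + 6·2^j = (-2)^{j+1} + 3·2^{j+1}.
This completes the inductive step, so u_k = (-2)^k + 3·2^k for all k ≥ 1.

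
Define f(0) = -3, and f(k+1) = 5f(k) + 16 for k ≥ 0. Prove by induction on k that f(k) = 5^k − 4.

Base case: f(0) = -3, and 5^0 − 4 = 1 − 4 = -3.
Assume f(j) = 5^j − 4 for some j ≥ 0.
Then f(j+1) = 5f(j) + 16 = 5·(5^j − 4) + 16 = 5^{j+1} − 20 + 16 = 5^{j+1} − 4.
This completes the inductive step, so f(k) = 5^k − 4 for all k ≥ 0.

f(k) = 5^k − 4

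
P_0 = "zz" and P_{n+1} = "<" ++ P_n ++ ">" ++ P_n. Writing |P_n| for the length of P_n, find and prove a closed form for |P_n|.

Claim: |P_n| = 2^{n+2} − 2.

Base case: |P_0| = 2, and 2^{0+2} − 2 = 2.
Assume |P_m| = 2^{m+2} − 2.
Then |P_{m+1}| = 1 + |P_m| + 1 + |P_m| = 2|P_m| + 2 = 2(2^{m+2} − 2) + 2 = 2^{m+3} − 4 + 2 = 2^{m+3} − 2.
By induction, |P_n| = 2^{n+2} − 2 for all n ≥ 0.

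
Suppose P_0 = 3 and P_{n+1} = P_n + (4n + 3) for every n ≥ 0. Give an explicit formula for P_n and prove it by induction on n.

Claim: P_n = 2n^2 + n + 3.

Base case: P_0 = 3, and 2·0^2 + 0 + 3 = 3.
Assume P_r = 2r^2 + r + 3.
Then P_{r+1} = P_r + (4r + 3) = (2r^2 + r + 3) + (4r + 3) = 2r^2 + 5r + 6,
and 2·(r+1)^2 + (r+1) + 3 = 2r^2 + 5r + 6.
Hence P_n = 2n^2 + n + 3 for every n ≥ 0, by induction.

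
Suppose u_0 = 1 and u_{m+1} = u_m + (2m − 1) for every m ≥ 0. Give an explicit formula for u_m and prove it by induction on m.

Claim: u_m = m^2 − 2m + 1.

Base case: u_0 = 1, and 0^2 − 2·0 + 1 = 1.
Assume u_j = j^2 − 2j + 1.
Then u_{j+1} = u_j + (2j − 1) = (j^2 − 2j + 1) + (2j − 1) = j^2,
and (j+1)^2 − 2·(j+1) + 1 = j^2.
This completes the inductive step, so u_m = m^2 − 2m + 1 for all m ≥ 0.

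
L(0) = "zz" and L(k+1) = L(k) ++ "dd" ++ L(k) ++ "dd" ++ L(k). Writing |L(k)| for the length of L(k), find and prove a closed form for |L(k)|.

Claim: |L(k)| = 4·3^k − 2.

Base case: |L(0)| = 2, and 4·3^0 − 2 = 2.
Assume |L(m)| = 4·3^m − 2.
Then |L(m+1)| = 3|L(m)| + 4 = 3(4·3^m − 2) + 4 = 4·3^{m+1} − 6 + 4 = 4·3^{m+1} − 2.
So the formula holds for m+1, and by induction |L(k)| = 4·3^k − 2 for all k ≥ 0.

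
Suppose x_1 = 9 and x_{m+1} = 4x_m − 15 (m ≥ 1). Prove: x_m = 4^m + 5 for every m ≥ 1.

Base case: x_1 = 9, and 4^1 + 5 = 4 + 5 = 9.
Assume x_k = 4^k + 5 for some k ≥ 1.
Then x_{k+1} = 4x_k − 15 = 4·(4^k + 5) − 15 = 4^{k+1} + 20 − 15 = 4^{k+1} + 5.
By induction, x_m = 4^m + 5 for all m ≥ 1.

x_m = 4^m + 5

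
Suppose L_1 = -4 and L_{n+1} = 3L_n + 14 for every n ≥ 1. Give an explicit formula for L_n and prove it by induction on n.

Claim: L_n = 3^n − 7.

Base case: L_1 = -4, and 3^1 − 7 = 3 − 7 = -4.
Assume L_m = 3^m − 7 for some m ≥ 1.
Then L_{m+1} = 3L_m + 14 = 3·(3^m − 7) + 14 = 3^{m+1} − 21 + 14 = 3^{m+1} − 7.
Hence L_n = 3^n − 7 for every n ≥ 1, by induction.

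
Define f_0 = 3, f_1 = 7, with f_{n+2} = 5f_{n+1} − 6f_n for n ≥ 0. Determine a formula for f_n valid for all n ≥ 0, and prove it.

Claim: f_n = 3^n + 2·2^n.

Base cases: f_0 = 3 and 3^0 + 2·2^0 = 3; f_1 = 7 and 3^1 + 2·2^1 = 7.
Assume f_i = 3^i + 2·2^i for all 0 ≤ i ≤ j, where j ≥ 1.
Then f_{j+1} = 5f_j − 6f_{j−1} = 5·(3^j + 2·2^j) − 6·(3^{j−1} + 2·2^{j−1}) = (5·3 − 6)3^{j−1} + 2·(5·2 − 6)2^{j−1} = 9·3^{j−1} + 8·2^{j−1} = 3^{j+1} + 2·2^{j+1}.
This completes the inductive step, so f_n = 3^n + 2·2^n for all n ≥ 0.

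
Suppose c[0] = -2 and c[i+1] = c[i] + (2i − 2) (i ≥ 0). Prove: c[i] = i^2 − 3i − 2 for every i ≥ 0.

Base case: c[0] = -2, and 0^2 − 3·0 − 2 = -2.
Assume c[k] = k^2 − 3k − 2.
Then c[k+1] = c[k] + (2k − 2) = (k^2 − 3k − 2) + (2k − 2) = k^2 − k − 4,
and (k+1)^2 − 3·(k+1) − 2 = k^2 − k − 4.
This completes the inductive step, so c[i] = i^2 − 3i − 2 for all i ≥ 0.

c[i] = i^2 − 3i − 2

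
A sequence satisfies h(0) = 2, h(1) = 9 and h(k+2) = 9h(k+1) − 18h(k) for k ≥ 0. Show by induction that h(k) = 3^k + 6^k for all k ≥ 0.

Base cases: h(0) = 2 and 3^0 + 6^0 = 2; h(1) = 9 and 3^1 + 6^1 = 9.
Assume h(j) = 3^j + 6^j for all 0 ≤ j ≤ m, where m ≥ 1.
Then h(m+1) = 9h(m) − 18h(m−1) = 9·(3^m + 6^m) − 18·(3^{m−1} + 6^{m−1}) = (9·3 − 18)3^{m−1} + (9·6 − 18)6^{m−1} = 9·3^{m−1} + 36·6^{m−1} = 3^{m+1} + 6^{m+1}.
By strong induction, h(k) = 3^k + 6^k for all k ≥ 0.

h(k) = 3^k + 6^k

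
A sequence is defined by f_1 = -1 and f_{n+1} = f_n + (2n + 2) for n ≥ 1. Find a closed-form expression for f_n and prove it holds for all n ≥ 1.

Claim: f_n = n^2 + n − 3.

Base case: f_1 = -1, and 1^2 + 1 − 3 = -1.
Assume f_r = r^2 + r − 3.
Then f_{r+1} = f_r + (2r + 2) = (r^2 + r − 3) + (2r + 2) = r^2 + 3r − 1,
and (r+1)^2 + (r+1) − 3 = r^2 + 3r − 1.
By induction, f_n = n^2 + n − 3 for all n ≥ 1.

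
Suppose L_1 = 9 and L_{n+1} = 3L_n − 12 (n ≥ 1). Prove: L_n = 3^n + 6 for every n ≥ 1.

Base case: L_1 = 9, and 3^1 + 6 = 3 + 6 = 9.
Assume L_m = 3^m + 6 for some m ≥ 1.
Then L_{m+1} = 3L_m − 12 = 3·(3^m + 6) − 12 = 3^{m+1} + 18 − 12 = 3^{m+1} + 6.
So the formula holds for m+1, and by induction L_n = 3^n + 6 for all n ≥ 1.

L_n = 3^n + 6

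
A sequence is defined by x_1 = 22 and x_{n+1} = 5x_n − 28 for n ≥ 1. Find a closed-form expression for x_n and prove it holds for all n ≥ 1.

Claim: x_n = 3·5^n + 7.

Base case: x_1 = 22, and 3·5^1 + 7 = 15 + 7 = 22.
Assume x_m = 3·5^m + 7 for some m ≥ 1.
Then x_{m+1} = 5x_m − 28 = 5·(3·5^m + 7) − 28 = 15·5^m + 35 − 28 = 3·5^{m+1} + 7.
Hence x_n = 3·5^n + 7 for every n ≥ 1, by induction.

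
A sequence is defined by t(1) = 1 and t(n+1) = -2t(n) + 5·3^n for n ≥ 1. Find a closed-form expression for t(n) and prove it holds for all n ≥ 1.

Claim: t(n) = (-2)^n + 3^n.

Base case: t(1) = 1, and (-2)^1 + 3^1 = -2 + 3 = 1.
Assume t(k) = (-2)^k + 3^k for some k ≥ 1.
Then t(k+1) = -2t(k) + 5·3^k = -2·((-2)^k + 3^k) + 5·3^k = (-2)^{k+1} − 2·3^k + 5·3^k = (-2)^{k+1} + 3·3^k = (-2)^{k+1} + 3^{k+1}.
This completes the inductive step, so t(n) = (-2)^n + 3^n for all n ≥ 1.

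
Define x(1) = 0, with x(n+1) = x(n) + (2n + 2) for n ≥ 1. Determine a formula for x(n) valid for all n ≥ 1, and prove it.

Claim: x(n) = n^2 + n − 2.

Base case: x(1) = 0, and 1^2 + 1 − 2 = 0.
Assume x(j) = j^2 + j − 2.
Then x(j+1) = x(j) + (2j + 2) = (j^2 + j − 2) + (2j + 2) = j^2 + 3j,
and (j+1)^2 + (j+1) − 2 = j^2 + 3j.
Hence x(n) = n^2 + n − 2 for every n ≥ 1, by induction.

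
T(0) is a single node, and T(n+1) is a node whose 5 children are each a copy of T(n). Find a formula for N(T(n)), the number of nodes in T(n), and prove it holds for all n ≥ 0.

Claim: N(T(n)) = (5^{n+1} − 1)/4.

Base case: N(T(0)) = 1, and (5^{0+1} − 1)/4 = 1.
Assume N(T(k)) = (5^{k+1} − 1)/4.
Then N(T(k+1)) = 1 + 5N(T(k)) = 1 + 5·(5^{k+1} − 1)/4 = 1 + (5^{k+2} − 5)/4 = (4 + 5^{k+2} − 5)/4 = (5^{k+2} − 1)/4.
Hence N(T(n)) = (5^{n+1} − 1)/4 for every n ≥ 0, by induction.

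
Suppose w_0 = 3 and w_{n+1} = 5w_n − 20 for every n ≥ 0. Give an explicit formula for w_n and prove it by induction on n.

Claim: w_n = -2·5^n + 5.

Base case: w_0 = 3, and -2·5^0 + 5 = -2 + 5 = 3.
Assume w_r = -2·5^r + 5 for some r ≥ 0.
Then w_{r+1} = 5w_r − 20 = 5·(-2·5^r + 5) − 20 = -10·5^r + 25 − 20 = -2·5^{r+1} + 5.
This completes the inductive step, so w_n = -2·5^n + 5 for all n ≥ 0.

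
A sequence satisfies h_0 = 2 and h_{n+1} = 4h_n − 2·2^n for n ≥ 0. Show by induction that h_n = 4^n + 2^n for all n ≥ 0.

Base case: h_0 = 2, and 4^0 + 2^0 = 1 + 1 = 2.
Assume h_k = 4^k + 2^k for some k ≥ 0.
Then h_{k+1} = 4h_k − 2·2^k = 4·(4^k + 2^k) − 2·2^k = 4^{k+1} + 4·2^k − 2·2^k = 4^{k+1} + 2·2^k = 4^{k+1} + 2^{k+1}.
This completes the inductive step, so h_n = 4^n + 2^n for all n ≥ 0.

h_n = 4^n + 2^n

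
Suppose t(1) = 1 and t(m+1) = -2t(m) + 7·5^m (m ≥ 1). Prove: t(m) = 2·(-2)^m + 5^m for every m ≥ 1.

Base case: t(1) = 1, and 2·(-2)^1 + 5^1 = -4 + 5 = 1.
Assume t(k) = 2·(-2)^k + 5^k for some k ≥ 1.
Then t(k+1) = -2t(k) + 7·5^k = -2·(2·(-2)^k + 5^k) + 7·5^k = 2·(-2)^{k+1} − 2·5^k + 7·5^k = 2·(-2)^{k+1} + 5·5^k = 2·(-2)^{k+1} + 5^{k+1}.
Hence t(m) = 2·(-2)^m + 5^m for every m ≥ 1, by induction.

t(m) = 2·(-2)^m + 5^m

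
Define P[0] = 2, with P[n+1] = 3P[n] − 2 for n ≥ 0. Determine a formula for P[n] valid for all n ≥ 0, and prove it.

Claim: P[n] = 3^n + 1.

Base case: P[0] = 2, and 3^0 + 1 = 1 + 1 = 2.
Assume P[k] = 3^k + 1 for some k ≥ 0.
Then P[k+1] = 3P[k] − 2 = 3·(3^k + 1) − 2 = 3^{k+1} + 3 − 2 = 3^{k+1} + 1.
Hence P[n] = 3^n + 1 for every n ≥ 0, by induction.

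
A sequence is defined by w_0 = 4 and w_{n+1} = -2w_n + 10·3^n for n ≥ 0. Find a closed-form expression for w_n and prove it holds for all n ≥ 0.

Claim: w_n = 2·(-2)^n + 2·3^n.

Base case: w_0 = 4, and 2·(-2)^0 + 2·3^0 = 2 + 2 = 4.
Assume w_j = 2·(-2)^j + 2·3^j for some j ≥ 0.
Then w_{j+1} = -2w_j + 10·3^j = -2·(2·(-2)^j + 2·3^j) + 10·3^j = 2·(-2)^{j+1} − 4·3^j + 10·3^j = 2·(-2)^{j+1} + 6·3^j = 2·(-2)^{j+1} + 2·3^{j+1}.
This completes the inductive step, so w_n = 2·(-2)^n + 2·3^n for all n ≥ 0.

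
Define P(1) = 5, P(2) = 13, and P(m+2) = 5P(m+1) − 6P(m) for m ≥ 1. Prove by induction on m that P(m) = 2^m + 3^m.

Base cases: P(1) = 5 and 2^1 + 3^1 = 5; P(2) = 13 and 2^2 + 3^2 = 13.
Assume P(j) = 2^j + 3^j for all 1 ≤ j ≤ k, where k ≥ 2.
Then P(k+1) = 5P(k) − 6P(k−1) = 5·(2^k + 3^k) − 6·(2^{k−1} + 3^{k−1}) = (5·2 − 6)2^{k−1} + (5·3 − 6)3^{k−1} = 4·2^{k−1} + 9·3^{k−1} = 2^{k+1} + 3^{k+1}.
So the formula holds for k+1, and by strong induction P(m) = 2^m + 3^m for all m ≥ 1.

P(m) = 2^m + 3^m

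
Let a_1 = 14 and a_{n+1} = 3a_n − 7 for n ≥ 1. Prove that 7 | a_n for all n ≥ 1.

Base case: a_1 = 14 = 7·2, so 7 | a_1.
Assume 7 | a_j, so a_j = 7t for some integer t.
Then a_{j+1} = 3a_j − 7 = 3·(7t) − 7 = 7(3t − 1), so 7 | a_{j+1}.
This completes the inductive step, so 7 | a_n for all n ≥ 1.

7 | a_n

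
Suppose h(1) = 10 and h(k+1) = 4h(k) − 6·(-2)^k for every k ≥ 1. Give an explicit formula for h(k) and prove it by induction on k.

Claim: h(k) = 3·4^k + (-2)^k.

Base case: h(1) = 10, and 3·4^1 + (-2)^1 = 12 − 2 = 10.
Assume h(m) = 3·4^m + (-2)^m for some m ≥ 1.
Then h(m+1) = 4h(m) − 6·(-2)^m = 4·(3·4^m + (-2)^m) − 6·(-2)^m = 3·4^{m+1} + 4·(-2)^m − 6·(-2)^m = 3·4^{m+1} − 2·(-2)^m = 3·4^{m+1} + (-2)^{m+1}.
By induction, h(k) = 3·4^k + (-2)^k for all k ≥ 1.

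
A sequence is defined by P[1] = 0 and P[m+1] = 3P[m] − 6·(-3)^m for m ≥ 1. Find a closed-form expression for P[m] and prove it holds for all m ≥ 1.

Claim: P[m] = 3^m + (-3)^m.

Base case: P[1] = 0, and 3^1 + (-3)^1 = 3 − 3 = 0.
Assume P[k] = 3^k + (-3)^k for some k ≥ 1.
Then P[k+1] = 3P[k] − 6·(-3)^k = 3·(3^k + (-3)^k) − 6·(-3)^k = 3^{k+1} + 3·(-3)^k − 6·(-3)^k = 3^{k+1} − 3·(-3)^k = 3^{k+1} + (-3)^{k+1}.
Hence P[m] = 3^m + (-3)^m for every m ≥ 1, by induction.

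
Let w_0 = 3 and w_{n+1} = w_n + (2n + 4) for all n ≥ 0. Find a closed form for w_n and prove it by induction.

Claim: w_n = n^2 + 3n + 3.

Base case: w_0 = 3, and 0^2 + 3·0 + 3 = 3.
Assume w_m = m^2 + 3m + 3.
Then w_{m+1} = w_m + (2m + 4) = (m^2 + 3m + 3) + (2m + 4) = m^2 + 5m + 7,
and (m+1)^2 + 3·(m+1) + 3 = m^2 + 5m + 7.
Hence w_n = n^2 + 3n + 3 for every n ≥ 0, by induction.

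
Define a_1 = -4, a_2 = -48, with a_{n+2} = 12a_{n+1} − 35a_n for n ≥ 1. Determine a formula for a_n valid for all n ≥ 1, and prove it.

Claim: a_n = 2·5^n − 2·7^n.

Base cases: a_1 = -4 and 2·5^1 − 2·7^1 = -4; a_2 = -48 and 2·5^2 − 2·7^2 = -48.
Assume a_i = 2·5^i − 2·7^i for all 1 ≤ i ≤ j, where j ≥ 2.
Then a_{j+1} = 12a_j − 35a_{j−1} = 12·(2·5^j − 2·7^j) − 35·(2·5^{j−1} − 2·7^{j−1}) = 2·(12·5 − 35)5^{j−1} − 2·(12·7 − 35)7^{j−1} = 50·5^{j−1} − 98·7^{j−1} = 2·5^{j+1} − 2·7^{j+1}.
So the formula holds for j+1, and by strong induction a_n = 2·5^n − 2·7^n for all n ≥ 1.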